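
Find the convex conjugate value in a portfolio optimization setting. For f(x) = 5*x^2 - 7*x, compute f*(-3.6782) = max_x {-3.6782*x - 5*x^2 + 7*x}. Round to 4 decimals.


f*(y) = sup_x {y*x - a*x^2 - b*x} = sup_x {(y-b)*x - a*x^2}
FOC: (y - b) - 2a*x = 0 => x* = (y - b)/(2a)
x* = (-3.6782 + 7)/(2*5) = 0.3322
f*(-3.6782) = (y-b)^2/(4a) = (-3.6782 + 7)^2/(4*5)
= 11.0344/20 = 0.5517


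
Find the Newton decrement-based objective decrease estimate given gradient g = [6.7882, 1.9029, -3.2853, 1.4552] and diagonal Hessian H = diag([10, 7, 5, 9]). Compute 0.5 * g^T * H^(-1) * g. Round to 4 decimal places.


Step 1: H is diagonal, so H^(-1) * g = [0.6788, 0.2718, -0.6571, 0.1617].
Step 2: g^T H^(-1) g = sum_i g_i^2 / H_ii
  = (6.7882)^2/10 + (1.9029)^2/7 + (-3.2853)^2/5 + (1.4552)^2/9
  = 4.608 + 0.5173 + 2.1586 + 0.2353 = 7.5192
Step 3: Objective decrease = 0.5 * g^T H^(-1) g = 3.7596


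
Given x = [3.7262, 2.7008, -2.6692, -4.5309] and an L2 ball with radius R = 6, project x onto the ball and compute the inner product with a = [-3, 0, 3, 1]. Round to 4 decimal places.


Step 1: Compute ||x|| (intermediates to 6 decimals).
||x|| = sqrt(3.7262^2 + 2.7008^2 + (-2.6692)^2 + (-4.5309)^2) = 6.988031
Step 2: Project.
Since ||x|| > R, scale = R/||x|| = 6/6.988031 = 0.858611, proj(x) = scale * x
proj(x) = [3.199356, 2.318937, -2.291804, -3.890281]
Step 3: Dot product.
a^T * proj(x) = -3*3.199356 + 0*2.318937 + 3*(-2.291804) + 1*(-3.890281) = -20.3638


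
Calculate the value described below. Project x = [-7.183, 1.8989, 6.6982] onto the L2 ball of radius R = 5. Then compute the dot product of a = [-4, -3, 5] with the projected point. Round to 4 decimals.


Step 1: Compute ||x|| (intermediates to 6 decimals).
||x|| = sqrt((-7.183)^2 + 1.8989^2 + 6.6982^2) = 10.003359
Step 2: Project.
Since ||x|| > R, scale = R/||x|| = 5/10.003359 = 0.499832, proj(x) = scale * x
proj(x) = [-3.590293, 0.949131, 3.347975]
Step 3: Dot product.
a^T * proj(x) = -4*(-3.590293) - 3*0.949131 + 5*3.347975 = 28.2537


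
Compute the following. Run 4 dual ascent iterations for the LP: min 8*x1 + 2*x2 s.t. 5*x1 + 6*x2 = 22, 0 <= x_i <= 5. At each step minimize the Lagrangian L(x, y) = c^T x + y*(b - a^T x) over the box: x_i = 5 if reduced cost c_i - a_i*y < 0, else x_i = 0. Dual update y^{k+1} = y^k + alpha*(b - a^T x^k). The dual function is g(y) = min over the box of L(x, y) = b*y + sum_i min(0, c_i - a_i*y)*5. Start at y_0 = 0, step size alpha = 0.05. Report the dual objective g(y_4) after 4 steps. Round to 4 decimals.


Dual ascent for LP: min 8*x1 + 2*x2, 5*x1 + 6*x2 = 22, 0 <= x_i <= 5
Step 1: y^k = 0.0, reduced costs: (8.0, 2.0)
  x^k = (0.0, 0.0), subgradient = b - a^T x = 22.0
  y^{k+1} = 0.0 + 0.05*22.0 = 1.1
Step 2: y^k = 1.1, reduced costs: (2.5, -4.6)
  x^k = (0.0, 5.0), subgradient = b - a^T x = -8.0
  y^{k+1} = 1.1 + 0.05*-8.0 = 0.7
Step 3: y^k = 0.7, reduced costs: (4.5, -2.2)
  x^k = (0.0, 5.0), subgradient = b - a^T x = -8.0
  y^{k+1} = 0.7 + 0.05*-8.0 = 0.3
Step 4: y^k = 0.3, reduced costs: (6.5, 0.2)
  x^k = (0.0, 0.0), subgradient = b - a^T x = 22.0
  y^{k+1} = 0.3 + 0.05*22.0 = 1.4
Dual objective at y_4 = 1.4: reduced costs (1.0, -6.4), box minimizer x = (0.0, 5.0)
g(y_4) = b*y + (c1 - a1*y)*x1 + (c2 - a2*y)*x2 = 22*1.4 + 1.0*0.0 + (-6.4)*5.0 = 30.8 + 0.0 - 32.0 = -1.2


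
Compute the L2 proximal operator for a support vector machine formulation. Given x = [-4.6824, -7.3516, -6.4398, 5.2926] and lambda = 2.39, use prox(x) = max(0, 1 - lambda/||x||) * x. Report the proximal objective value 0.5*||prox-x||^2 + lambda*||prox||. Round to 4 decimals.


Step 1: Compute ||x||.
||x|| = 12.0604
Step 2: Compute scaling factor.
scale = max(0, 1 - 2.39/12.0604) = 0.8018
Step 3: prox(x) = [-3.7545, -5.8947, -5.1636, 4.2438]
||prox(x)|| = 9.6704
Step 4: Proximal objective.
0.5*||prox-x||^2 = 2.8561
lambda*||prox|| = 23.1123
Total = 25.9683


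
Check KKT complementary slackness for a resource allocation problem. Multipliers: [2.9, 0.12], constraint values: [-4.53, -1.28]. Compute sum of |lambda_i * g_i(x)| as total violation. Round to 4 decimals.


KKT complementary slackness check:
lambda_1 * g_1 = 2.9 * -4.53 = -13.137
lambda_2 * g_2 = 0.12 * -1.28 = -0.1536
Total violation = 13.137 + 0.1536 = 13.2906


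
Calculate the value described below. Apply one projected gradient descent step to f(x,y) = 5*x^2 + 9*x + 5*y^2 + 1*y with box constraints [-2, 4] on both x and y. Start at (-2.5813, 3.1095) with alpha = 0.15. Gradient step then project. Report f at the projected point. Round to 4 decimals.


Step 1: Compute gradient at (-2.5813, 3.1095).
grad_x = 2*5*-2.5813 + 9 = -16.813
grad_y = 2*5*3.1095 + 1 = 32.095
Step 2: Gradient step.
x_raw = -2.5813 - 0.15*-16.813 = -0.0594
y_raw = 3.1095 - 0.15*32.095 = -1.7048
Step 3: Project onto [-2, 4].
x_proj = clip(-0.0594) = -0.0594
y_proj = clip(-1.7048) = -1.7048
Step 4: Evaluate f.
f(-0.0594, -1.7048) = 12.3096


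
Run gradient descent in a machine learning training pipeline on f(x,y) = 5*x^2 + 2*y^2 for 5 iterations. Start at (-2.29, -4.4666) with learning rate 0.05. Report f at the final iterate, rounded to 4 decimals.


Gradient descent on f(x,y) = 5*x^2 + 2*y^2.
Starting point: (-2.29, -4.4666), alpha = 0.05
Step 1: grad_x = 2*5*-2.29 = -22.9, grad_y = 2*2*-4.4666 = -17.8664
  x_1 = -2.29 - 0.05*-22.9 = -1.145
  y_1 = -4.4666 - 0.05*-17.8664 = -3.5733
Step 2: grad_x = 2*5*-1.145 = -11.45, grad_y = 2*2*-3.5733 = -14.2931
  x_2 = -1.145 - 0.05*-11.45 = -0.5725
  y_2 = -3.5733 - 0.05*-14.2931 = -2.8586
Step 3: grad_x = 2*5*-0.5725 = -5.725, grad_y = 2*2*-2.8586 = -11.4345
  x_3 = -0.5725 - 0.05*-5.725 = -0.2863
  y_3 = -2.8586 - 0.05*-11.4345 = -2.2869
Step 4: grad_x = 2*5*-0.2863 = -2.8625, grad_y = 2*2*-2.2869 = -9.1476
  x_4 = -0.2863 - 0.05*-2.8625 = -0.1431
  y_4 = -2.2869 - 0.05*-9.1476 = -1.8295
Step 5: grad_x = 2*5*-0.1431 = -1.4313, grad_y = 2*2*-1.8295 = -7.3181
  x_5 = -0.1431 - 0.05*-1.4313 = -0.0716
  y_5 = -1.8295 - 0.05*-7.3181 = -1.4636
f(-0.0716, -1.4636) = 5*(-0.0716)^2 + 2*(-1.4636)^2 = 4.3099


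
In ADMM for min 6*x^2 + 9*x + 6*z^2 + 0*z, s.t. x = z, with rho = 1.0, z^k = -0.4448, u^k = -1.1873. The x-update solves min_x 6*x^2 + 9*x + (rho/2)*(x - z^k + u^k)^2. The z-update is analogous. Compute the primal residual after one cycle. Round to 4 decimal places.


ADMM iteration with rho = 1.0, z^k = -0.4448, u^k = -1.1873
Step 1: x-update.
Minimize 6*x^2 + 9*x + (1.0/2)*(x + 0.4448 - 1.1873)^2
FOC: (2*6 + 1.0)*x = -9 + 1.0*(-0.4448 + 1.1873)
x^{k+1} = -0.6352
Step 2: z-update.
Minimize 6*z^2 + 0*z + (1.0/2)*(-0.6352 - z - 1.1873)^2
FOC: (2*6 + 1.0)*z = 0 + 1.0*(-0.6352 - 1.1873)
z^{k+1} = -0.1402
Step 3: u-update.
u^{k+1} = -1.1873 - 0.6352 + 0.1402 = -1.6823
Step 4: Primal residual = |-0.6352 + 0.1402| = 0.495


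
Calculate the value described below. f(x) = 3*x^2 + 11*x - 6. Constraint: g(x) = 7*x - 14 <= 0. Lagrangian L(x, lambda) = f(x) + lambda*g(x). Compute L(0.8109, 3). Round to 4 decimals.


Step 1: Evaluate f(x).
f(0.8109) = 3*0.8109^2 + 11*0.8109 - 6 = 4.8926
Step 2: Evaluate g(x).
g(0.8109) = 7*0.8109 - 14 = -8.3237
Step 3: Compute Lagrangian.
L = 4.8926 + 3*-8.3237 = -20.0785


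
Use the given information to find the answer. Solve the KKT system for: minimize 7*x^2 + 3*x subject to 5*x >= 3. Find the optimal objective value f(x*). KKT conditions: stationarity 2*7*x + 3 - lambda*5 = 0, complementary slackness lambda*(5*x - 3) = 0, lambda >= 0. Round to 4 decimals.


Step 1: Try lambda = 0 (constraint inactive).
x_unc = -3/(2*7) = -0.2143
Check: 5*-0.2143 = -1.0715 < 3 -- violated!
Step 2: Constraint must be active: 5*x = 3
x* = 3/5 = 0.6
lambda = (2*7*0.6 + 3)/5 = 2.28
Step 3: Compute optimal value.
f(x*) = 7*0.6^2 + 3*0.6 = 4.32


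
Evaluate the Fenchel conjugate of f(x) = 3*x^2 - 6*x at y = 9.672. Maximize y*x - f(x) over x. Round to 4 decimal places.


f*(y) = sup_x {y*x - a*x^2 - b*x} = sup_x {(y-b)*x - a*x^2}
FOC: (y - b) - 2a*x = 0 => x* = (y - b)/(2a)
x* = (9.672 + 6)/(2*3) = 2.612
f*(9.672) = (y-b)^2/(4a) = (9.672 + 6)^2/(4*3)
= 245.6116/12 = 20.4676


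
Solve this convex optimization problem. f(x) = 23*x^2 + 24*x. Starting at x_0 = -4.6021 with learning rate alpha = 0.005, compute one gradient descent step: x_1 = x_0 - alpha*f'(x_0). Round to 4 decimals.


We compute the gradient at x_0 and apply the update.
f'(x) = 46*x + 24
f'(-4.6021) = 46*-4.6021 + 24 = -187.6966
x_1 = -4.6021 - 0.005*-187.6966 = -3.6636


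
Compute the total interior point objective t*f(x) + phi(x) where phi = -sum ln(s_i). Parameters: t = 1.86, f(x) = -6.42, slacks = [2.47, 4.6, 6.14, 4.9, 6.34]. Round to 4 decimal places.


Step 1: Compute log-barrier.
ln values: [0.9042, 1.5261, 1.8148, 1.5892, 1.8469]
phi = -(0.9042 + 1.5261 + 1.8148 + 1.5892 + 1.8469) = -7.6812
Step 2: Compute augmented objective.
t*f(x) = 1.86*-6.42 = -11.9412
Total = -11.9412 - 7.6812 = -19.6224


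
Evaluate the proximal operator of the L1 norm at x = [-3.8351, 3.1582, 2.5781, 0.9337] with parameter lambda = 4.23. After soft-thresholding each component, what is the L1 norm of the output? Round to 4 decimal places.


Soft-thresholding with lambda = 4.23:
prox(-3.8351) = sign(-3.8351)*max(|-3.8351| - 4.23, 0) = 0.0
prox(3.1582) = sign(3.1582)*max(|3.1582| - 4.23, 0) = 0.0
prox(2.5781) = sign(2.5781)*max(|2.5781| - 4.23, 0) = 0.0
prox(0.9337) = sign(0.9337)*max(|0.9337| - 4.23, 0) = 0.0
prox(x) = [0.0, 0.0, 0.0, 0.0]
||prox(x)||_1 = 0.0 + 0.0 + 0.0 + 0.0 = 0.0


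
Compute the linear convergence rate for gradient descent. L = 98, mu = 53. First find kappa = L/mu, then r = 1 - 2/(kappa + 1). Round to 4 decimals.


Step 1: Compute the condition number.
kappa = L/mu = 98/53 = 1.8491
Step 2: Compute the convergence rate.
r = 1 - 2/(kappa + 1) = 1 - 2*mu/(L + mu) = (L - mu)/(L + mu) = 45/151 = 0.298


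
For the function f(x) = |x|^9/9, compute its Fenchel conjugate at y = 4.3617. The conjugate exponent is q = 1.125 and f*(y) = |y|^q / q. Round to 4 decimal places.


The conjugate exponent q satisfies 1/p + 1/q = 1.
p = 9, so q = 9/(9 - 1) = 1.125
|y|^q = 4.3617^1.125 = 5.2434
f*(4.3617) = 5.2434 / 1.125 = 4.6608


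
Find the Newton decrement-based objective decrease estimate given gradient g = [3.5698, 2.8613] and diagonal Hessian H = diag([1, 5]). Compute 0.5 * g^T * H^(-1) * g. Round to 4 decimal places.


Step 1: H is diagonal, so H^(-1) * g = [3.5698, 0.5723].
Step 2: g^T H^(-1) g = sum_i g_i^2 / H_ii
  = (3.5698)^2/1 + (2.8613)^2/5
  = 12.7435 + 1.6374 = 14.3809
Step 3: Objective decrease = 0.5 * g^T H^(-1) g = 7.1904


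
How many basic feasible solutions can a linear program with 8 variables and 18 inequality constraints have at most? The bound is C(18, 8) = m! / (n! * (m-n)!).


Each vertex corresponds to some choice of n active constraints out of m, so the number of vertices is at most C(m, n) = m! / (n!(m-n)!).
m = 18, n = 8
Numerator: 18 * 17 * 16 * 15 * 14 * 13 * 12 * 11
Denominator: 8! = 40320
C(18, 8) = 43758


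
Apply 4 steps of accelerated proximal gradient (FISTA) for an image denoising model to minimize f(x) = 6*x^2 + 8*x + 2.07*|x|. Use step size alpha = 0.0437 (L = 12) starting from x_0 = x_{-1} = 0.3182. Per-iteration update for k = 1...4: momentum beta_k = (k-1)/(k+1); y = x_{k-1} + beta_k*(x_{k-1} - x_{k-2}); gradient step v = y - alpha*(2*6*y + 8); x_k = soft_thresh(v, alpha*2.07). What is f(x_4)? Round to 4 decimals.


FISTA on f(x) = 6*x^2 + 8*x + 2.07*|x|
L = 12, alpha = 0.0437
Iteration 1: beta = 0.0, y = 0.3182 + 0.0*(0.3182 - 0.3182) = 0.3182
  grad(y) = 11.8184, v = y - alpha*grad = -0.1983
  prox(v) = soft_thresh(-0.1983, 0.0905) = -0.1078
Iteration 2: beta = 0.3333, y = -0.1078 + 0.3333*(-0.1078 - 0.3182) = -0.2498
  grad(y) = 5.0023, v = y - alpha*grad = -0.4684
  prox(v) = soft_thresh(-0.4684, 0.0905) = -0.3779
Iteration 3: beta = 0.5, y = -0.3779 + 0.5*(-0.3779 + 0.1078) = -0.513
  grad(y) = 1.8437, v = y - alpha*grad = -0.5936
  prox(v) = soft_thresh(-0.5936, 0.0905) = -0.5031
Iteration 4: beta = 0.6, y = -0.5031 + 0.6*(-0.5031 + 0.3779) = -0.5782
  grad(y) = 1.0611, v = y - alpha*grad = -0.6246
  prox(v) = soft_thresh(-0.6246, 0.0905) = -0.5342
f(x_4) = 6*(-0.5342)^2 + 8*(-0.5342) + 2.07*|-0.5342| = -1.4556


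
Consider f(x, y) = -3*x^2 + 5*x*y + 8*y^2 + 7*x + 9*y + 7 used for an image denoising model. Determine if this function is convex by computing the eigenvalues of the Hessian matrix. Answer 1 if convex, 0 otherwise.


The Hessian of f(x,y) = -3*x^2 + 5*x*y + 8*y^2 + 7*x + 9*y + 7 is:
H = [[-6, 5], [5, 16]]
Trace = -6 + 16 = 10
Determinant = -6*16 - (5)^2 = -121
Discriminant = (10)^2 - 4*-121 = 584.0
Eigenvalues: lambda_1 = -7.083, lambda_2 = 17.083
The function is not convex.

0


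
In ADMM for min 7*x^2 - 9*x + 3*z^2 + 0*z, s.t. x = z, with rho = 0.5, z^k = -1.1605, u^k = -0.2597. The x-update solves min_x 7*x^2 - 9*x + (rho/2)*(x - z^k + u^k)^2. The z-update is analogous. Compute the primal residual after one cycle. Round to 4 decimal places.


ADMM iteration with rho = 0.5, z^k = -1.1605, u^k = -0.2597
Step 1: x-update.
Minimize 7*x^2 - 9*x + (0.5/2)*(x + 1.1605 - 0.2597)^2
FOC: (2*7 + 0.5)*x = 9 + 0.5*(-1.1605 + 0.2597)
x^{k+1} = 0.5896
Step 2: z-update.
Minimize 3*z^2 + 0*z + (0.5/2)*(0.5896 - z - 0.2597)^2
FOC: (2*3 + 0.5)*z = 0 + 0.5*(0.5896 - 0.2597)
z^{k+1} = 0.0254
Step 3: u-update.
u^{k+1} = -0.2597 + 0.5896 - 0.0254 = 0.3045
Step 4: Primal residual = |0.5896 - 0.0254| = 0.5642


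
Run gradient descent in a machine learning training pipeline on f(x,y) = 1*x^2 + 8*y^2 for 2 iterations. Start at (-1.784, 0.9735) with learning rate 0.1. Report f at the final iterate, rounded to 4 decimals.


Gradient descent on f(x,y) = 1*x^2 + 8*y^2.
Starting point: (-1.784, 0.9735), alpha = 0.1
Step 1: grad_x = 2*1*-1.784 = -3.568, grad_y = 2*8*0.9735 = 15.576
  x_1 = -1.784 - 0.1*-3.568 = -1.4272
  y_1 = 0.9735 - 0.1*15.576 = -0.5841
Step 2: grad_x = 2*1*-1.4272 = -2.8544, grad_y = 2*8*-0.5841 = -9.3456
  x_2 = -1.4272 - 0.1*-2.8544 = -1.1418
  y_2 = -0.5841 - 0.1*-9.3456 = 0.3505
f(-1.1418, 0.3505) = 1*(-1.1418)^2 + 8*0.3505^2 = 2.2862


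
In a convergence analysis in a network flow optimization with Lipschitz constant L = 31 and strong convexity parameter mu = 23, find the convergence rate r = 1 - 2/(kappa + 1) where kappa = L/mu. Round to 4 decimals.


Step 1: Compute the condition number.
kappa = L/mu = 31/23 = 1.3478
Step 2: Compute the convergence rate.
r = 1 - 2/(kappa + 1) = 1 - 2*mu/(L + mu) = (L - mu)/(L + mu) = 8/54 = 0.1481


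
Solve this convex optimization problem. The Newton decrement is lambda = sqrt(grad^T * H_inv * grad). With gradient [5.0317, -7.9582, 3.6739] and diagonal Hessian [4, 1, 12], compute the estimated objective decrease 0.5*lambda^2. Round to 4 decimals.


Step 1: H is diagonal, so H^(-1) * g = [1.2579, -7.9582, 0.3062].
Step 2: g^T H^(-1) g = sum_i g_i^2 / H_ii
  = (5.0317)^2/4 + (-7.9582)^2/1 + (3.6739)^2/12
  = 6.3295 + 63.3329 + 1.1248 = 70.7872
Step 3: Objective decrease = 0.5 * g^T H^(-1) g = 35.3936


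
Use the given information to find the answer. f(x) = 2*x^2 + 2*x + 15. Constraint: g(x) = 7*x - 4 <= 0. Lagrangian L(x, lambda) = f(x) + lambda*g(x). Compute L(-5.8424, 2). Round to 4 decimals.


Step 1: Evaluate f(x).
f(-5.8424) = 2*(-5.8424)^2 + 2*(-5.8424) + 15 = 71.5825
Step 2: Evaluate g(x).
g(-5.8424) = 7*-5.8424 - 4 = -44.8968
Step 3: Compute Lagrangian.
L = 71.5825 + 2*-44.8968 = -18.2111


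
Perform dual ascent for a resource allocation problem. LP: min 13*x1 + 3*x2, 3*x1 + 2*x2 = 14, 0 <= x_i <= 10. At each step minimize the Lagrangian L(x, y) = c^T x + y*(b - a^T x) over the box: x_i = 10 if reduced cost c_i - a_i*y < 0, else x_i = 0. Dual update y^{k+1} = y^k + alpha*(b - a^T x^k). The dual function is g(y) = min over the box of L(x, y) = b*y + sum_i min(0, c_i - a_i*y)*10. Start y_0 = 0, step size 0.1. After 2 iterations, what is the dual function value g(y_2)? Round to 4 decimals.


Dual ascent for LP: min 13*x1 + 3*x2, 3*x1 + 2*x2 = 14, 0 <= x_i <= 10
Step 1: y^k = 0.0, reduced costs: (13.0, 3.0)
  x^k = (0.0, 0.0), subgradient = b - a^T x = 14.0
  y^{k+1} = 0.0 + 0.1*14.0 = 1.4
Step 2: y^k = 1.4, reduced costs: (8.8, 0.2)
  x^k = (0.0, 0.0), subgradient = b - a^T x = 14.0
  y^{k+1} = 1.4 + 0.1*14.0 = 2.8
Dual objective at y_2 = 2.8: reduced costs (4.6, -2.6), box minimizer x = (0.0, 10.0)
g(y_2) = b*y + (c1 - a1*y)*x1 + (c2 - a2*y)*x2 = 14*2.8 + 4.6*0.0 + (-2.6)*10.0 = 39.2 + 0.0 - 26.0 = 13.2


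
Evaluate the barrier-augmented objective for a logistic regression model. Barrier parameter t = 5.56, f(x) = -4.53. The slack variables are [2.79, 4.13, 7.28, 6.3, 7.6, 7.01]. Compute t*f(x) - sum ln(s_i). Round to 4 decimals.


Step 1: Compute log-barrier.
ln values: [1.026, 1.4183, 1.9851, 1.8405, 2.0281, 1.9473]
phi = -(1.026 + 1.4183 + 1.9851 + 1.8405 + 2.0281 + 1.9473) = -10.2455
Step 2: Compute augmented objective.
t*f(x) = 5.56*-4.53 = -25.1868
Total = -25.1868 - 10.2455 = -35.4323


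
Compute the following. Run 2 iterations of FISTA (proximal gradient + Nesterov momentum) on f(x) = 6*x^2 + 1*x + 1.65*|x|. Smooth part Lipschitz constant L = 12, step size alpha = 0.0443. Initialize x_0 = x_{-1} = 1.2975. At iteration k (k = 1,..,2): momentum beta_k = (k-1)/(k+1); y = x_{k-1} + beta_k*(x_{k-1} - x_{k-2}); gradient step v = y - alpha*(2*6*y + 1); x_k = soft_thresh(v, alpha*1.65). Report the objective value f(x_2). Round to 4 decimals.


FISTA on f(x) = 6*x^2 + 1*x + 1.65*|x|
L = 12, alpha = 0.0443
Iteration 1: beta = 0.0, y = 1.2975 + 0.0*(1.2975 - 1.2975) = 1.2975
  grad(y) = 16.57, v = y - alpha*grad = 0.5634
  prox(v) = soft_thresh(0.5634, 0.0731) = 0.4904
Iteration 2: beta = 0.3333, y = 0.4904 + 0.3333*(0.4904 - 1.2975) = 0.2213
  grad(y) = 3.6557, v = y - alpha*grad = 0.0594
  prox(v) = soft_thresh(0.0594, 0.0731) = 0.0
f(x_2) = 6*0.0^2 + 1*0.0 + 1.65*|0.0| = 0.0


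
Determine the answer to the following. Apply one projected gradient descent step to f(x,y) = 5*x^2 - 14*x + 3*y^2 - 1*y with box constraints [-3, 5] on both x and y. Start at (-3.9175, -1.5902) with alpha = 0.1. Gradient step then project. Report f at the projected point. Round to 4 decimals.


Step 1: Compute gradient at (-3.9175, -1.5902).
grad_x = 2*5*-3.9175 - 14 = -53.175
grad_y = 2*3*-1.5902 - 1 = -10.5412
Step 2: Gradient step.
x_raw = -3.9175 - 0.1*-53.175 = 1.4
y_raw = -1.5902 - 0.1*-10.5412 = -0.5361
Step 3: Project onto [-3, 5].
x_proj = clip(1.4) = 1.4
y_proj = clip(-0.5361) = -0.5361
Step 4: Evaluate f.
f(1.4, -0.5361) = -8.4018


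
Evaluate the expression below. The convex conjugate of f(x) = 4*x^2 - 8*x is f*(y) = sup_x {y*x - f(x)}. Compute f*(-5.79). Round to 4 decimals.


f*(y) = sup_x {y*x - a*x^2 - b*x} = sup_x {(y-b)*x - a*x^2}
FOC: (y - b) - 2a*x = 0 => x* = (y - b)/(2a)
x* = (-5.79 + 8)/(2*4) = 0.2763
f*(-5.79) = (y-b)^2/(4a) = (-5.79 + 8)^2/(4*4)
= 4.8841/16 = 0.3053


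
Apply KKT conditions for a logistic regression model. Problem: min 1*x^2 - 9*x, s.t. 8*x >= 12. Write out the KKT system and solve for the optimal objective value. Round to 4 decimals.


Step 1: Try lambda = 0 (constraint inactive).
Stationarity: 2*1*x - 9 = 0
x* = 9/(2*1) = 4.5
Check constraint: 8*4.5 = 36.0 >= 12 -- satisfied.
Step 2: Compute optimal value.
f(x*) = 1*4.5^2 - 9*4.5 = -20.25


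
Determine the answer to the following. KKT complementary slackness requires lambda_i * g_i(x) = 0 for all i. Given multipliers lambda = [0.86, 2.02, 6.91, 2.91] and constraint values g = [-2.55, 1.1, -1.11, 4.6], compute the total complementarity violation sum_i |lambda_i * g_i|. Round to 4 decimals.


KKT complementary slackness check:
lambda_1 * g_1 = 0.86 * -2.55 = -2.193
lambda_2 * g_2 = 2.02 * 1.1 = 2.222
lambda_3 * g_3 = 6.91 * -1.11 = -7.6701
lambda_4 * g_4 = 2.91 * 4.6 = 13.386
Total violation = 2.193 + 2.222 + 7.6701 + 13.386 = 25.4711


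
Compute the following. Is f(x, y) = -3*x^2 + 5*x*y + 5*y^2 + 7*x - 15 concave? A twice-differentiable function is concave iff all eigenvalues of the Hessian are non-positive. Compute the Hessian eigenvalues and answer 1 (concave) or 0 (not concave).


The Hessian of f(x,y) = -3*x^2 + 5*x*y + 5*y^2 + 7*x - 15 is:
H = [[-6, 5], [5, 10]]
Trace = -6 + 10 = 4
Determinant = -6*10 - (5)^2 = -85
Discriminant = (4)^2 - 4*-85 = 356.0
Eigenvalues: lambda_1 = -7.434, lambda_2 = 11.434
The function is not concave.

0


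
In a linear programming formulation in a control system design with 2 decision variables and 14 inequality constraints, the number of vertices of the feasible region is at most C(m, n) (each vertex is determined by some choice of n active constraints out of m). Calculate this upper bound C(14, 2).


Each vertex corresponds to some choice of n active constraints out of m, so the number of vertices is at most C(m, n) = m! / (n!(m-n)!).
m = 14, n = 2
Numerator: 14 * 13
Denominator: 2! = 2
C(14, 2) = 91


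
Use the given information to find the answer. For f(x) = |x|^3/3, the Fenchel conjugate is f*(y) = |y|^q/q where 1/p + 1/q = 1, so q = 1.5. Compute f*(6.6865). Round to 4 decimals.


The conjugate exponent q satisfies 1/p + 1/q = 1.
p = 3, so q = 3/(3 - 1) = 1.5
|y|^q = 6.6865^1.5 = 17.2901
f*(6.6865) = 17.2901 / 1.5 = 11.5268


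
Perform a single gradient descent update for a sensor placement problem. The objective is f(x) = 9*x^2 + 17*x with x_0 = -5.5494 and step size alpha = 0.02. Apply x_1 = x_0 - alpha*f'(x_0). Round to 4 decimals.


We compute the gradient at x_0 and apply the update.
f'(x) = 18*x + 17
f'(-5.5494) = 18*-5.5494 + 17 = -82.8892
x_1 = -5.5494 - 0.02*-82.8892 = -3.8916


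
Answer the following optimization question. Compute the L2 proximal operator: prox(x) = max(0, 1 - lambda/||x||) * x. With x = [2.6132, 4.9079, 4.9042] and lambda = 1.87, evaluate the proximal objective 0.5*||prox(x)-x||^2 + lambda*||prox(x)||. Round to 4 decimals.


Step 1: Compute ||x||.
||x|| = 7.414
Step 2: Compute scaling factor.
scale = max(0, 1 - 1.87/7.414) = 0.7478
Step 3: prox(x) = [1.9541, 3.67, 3.6672]
||prox(x)|| = 5.544
Step 4: Proximal objective.
0.5*||prox-x||^2 = 1.7485
lambda*||prox|| = 10.3673
Total = 12.1157


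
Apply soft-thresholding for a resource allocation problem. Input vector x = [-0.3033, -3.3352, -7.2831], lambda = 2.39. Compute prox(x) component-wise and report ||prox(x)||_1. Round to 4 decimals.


Soft-thresholding with lambda = 2.39:
prox(-0.3033) = sign(-0.3033)*max(|-0.3033| - 2.39, 0) = 0.0
prox(-3.3352) = sign(-3.3352)*max(|-3.3352| - 2.39, 0) = -0.9452
prox(-7.2831) = sign(-7.2831)*max(|-7.2831| - 2.39, 0) = -4.8931
prox(x) = [0.0, -0.9452, -4.8931]
||prox(x)||_1 = 0.0 + 0.9452 + 4.8931 = 5.8383


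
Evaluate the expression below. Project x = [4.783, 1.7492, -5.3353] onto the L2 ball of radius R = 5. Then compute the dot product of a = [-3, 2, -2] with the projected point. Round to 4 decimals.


Step 1: Compute ||x|| (intermediates to 6 decimals).
||x|| = sqrt(4.783^2 + 1.7492^2 + (-5.3353)^2) = 7.375786
Step 2: Project.
Since ||x|| > R, scale = R/||x|| = 5/7.375786 = 0.677894, proj(x) = scale * x
proj(x) = [3.242367, 1.185772, -3.616768]
Step 3: Dot product.
a^T * proj(x) = -3*3.242367 + 2*1.185772 - 2*(-3.616768) = -0.122


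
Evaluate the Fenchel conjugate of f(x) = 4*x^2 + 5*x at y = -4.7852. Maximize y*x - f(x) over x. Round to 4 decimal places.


f*(y) = sup_x {y*x - a*x^2 - b*x} = sup_x {(y-b)*x - a*x^2}
FOC: (y - b) - 2a*x = 0 => x* = (y - b)/(2a)
x* = (-4.7852 - 5)/(2*4) = -1.2232
f*(-4.7852) = (y-b)^2/(4a) = (-4.7852 - 5)^2/(4*4)
= 95.7501/16 = 5.9844


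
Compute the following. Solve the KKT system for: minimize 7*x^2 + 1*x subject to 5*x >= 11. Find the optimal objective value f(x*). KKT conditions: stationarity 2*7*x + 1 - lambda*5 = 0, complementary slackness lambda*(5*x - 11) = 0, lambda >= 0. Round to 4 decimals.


Step 1: Try lambda = 0 (constraint inactive).
x_unc = -1/(2*7) = -0.0714
Check: 5*-0.0714 = -0.357 < 11 -- violated!
Step 2: Constraint must be active: 5*x = 11
x* = 11/5 = 2.2
lambda = (2*7*2.2 + 1)/5 = 6.36
Step 3: Compute optimal value.
f(x*) = 7*2.2^2 + 1*2.2 = 36.08


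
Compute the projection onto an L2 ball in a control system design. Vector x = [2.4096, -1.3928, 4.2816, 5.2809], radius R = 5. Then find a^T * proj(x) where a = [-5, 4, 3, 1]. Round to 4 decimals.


Step 1: Compute ||x|| (intermediates to 6 decimals).
||x|| = sqrt(2.4096^2 + (-1.3928)^2 + 4.2816^2 + 5.2809^2) = 7.34616
Step 2: Project.
Since ||x|| > R, scale = R/||x|| = 5/7.34616 = 0.680628, proj(x) = scale * x
proj(x) = [1.640041, -0.947979, 2.914177, 3.594328]
Step 3: Dot product.
a^T * proj(x) = -5*1.640041 + 4*(-0.947979) + 3*2.914177 + 1*3.594328 = 0.3447


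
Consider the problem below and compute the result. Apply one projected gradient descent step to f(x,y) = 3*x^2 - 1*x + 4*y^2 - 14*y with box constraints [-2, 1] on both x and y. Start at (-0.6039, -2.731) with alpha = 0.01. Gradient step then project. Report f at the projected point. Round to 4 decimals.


Step 1: Compute gradient at (-0.6039, -2.731).
grad_x = 2*3*-0.6039 - 1 = -4.6234
grad_y = 2*4*-2.731 - 14 = -35.848
Step 2: Gradient step.
x_raw = -0.6039 - 0.01*-4.6234 = -0.5577
y_raw = -2.731 - 0.01*-35.848 = -2.3725
Step 3: Project onto [-2, 1].
x_proj = clip(-0.5577) = -0.5577
y_proj = clip(-2.3725) = -2.0
Step 4: Evaluate f.
f(-0.5577, -2.0) = 45.4906


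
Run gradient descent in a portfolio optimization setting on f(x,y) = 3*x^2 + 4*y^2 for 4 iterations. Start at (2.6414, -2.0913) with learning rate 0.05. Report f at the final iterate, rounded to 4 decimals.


Gradient descent on f(x,y) = 3*x^2 + 4*y^2.
Starting point: (2.6414, -2.0913), alpha = 0.05
Step 1: grad_x = 2*3*2.6414 = 15.8484, grad_y = 2*4*-2.0913 = -16.7304
  x_1 = 2.6414 - 0.05*15.8484 = 1.849
  y_1 = -2.0913 - 0.05*-16.7304 = -1.2548
Step 2: grad_x = 2*3*1.849 = 11.0939, grad_y = 2*4*-1.2548 = -10.0382
  x_2 = 1.849 - 0.05*11.0939 = 1.2943
  y_2 = -1.2548 - 0.05*-10.0382 = -0.7529
Step 3: grad_x = 2*3*1.2943 = 7.7657, grad_y = 2*4*-0.7529 = -6.0229
  x_3 = 1.2943 - 0.05*7.7657 = 0.906
  y_3 = -0.7529 - 0.05*-6.0229 = -0.4517
Step 4: grad_x = 2*3*0.906 = 5.436, grad_y = 2*4*-0.4517 = -3.6138
  x_4 = 0.906 - 0.05*5.436 = 0.6342
  y_4 = -0.4517 - 0.05*-3.6138 = -0.271
f(0.6342, -0.271) = 3*0.6342^2 + 4*(-0.271)^2 = 1.5005


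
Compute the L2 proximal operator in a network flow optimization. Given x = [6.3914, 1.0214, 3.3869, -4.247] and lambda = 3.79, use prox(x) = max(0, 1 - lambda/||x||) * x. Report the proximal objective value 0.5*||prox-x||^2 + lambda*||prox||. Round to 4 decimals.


Step 1: Compute ||x||.
||x|| = 8.4499
Step 2: Compute scaling factor.
scale = max(0, 1 - 3.79/8.4499) = 0.5515
Step 3: prox(x) = [3.5247, 0.5633, 1.8678, -2.3421]
||prox(x)|| = 4.6599
Step 4: Proximal objective.
0.5*||prox-x||^2 = 7.1821
lambda*||prox|| = 17.661
Total = 24.8432


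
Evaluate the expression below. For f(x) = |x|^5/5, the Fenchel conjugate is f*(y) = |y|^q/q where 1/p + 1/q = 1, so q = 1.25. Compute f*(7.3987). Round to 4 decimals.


The conjugate exponent q satisfies 1/p + 1/q = 1.
p = 5, so q = 5/(5 - 1) = 1.25
|y|^q = 7.3987^1.25 = 12.2024
f*(7.3987) = 12.2024 / 1.25 = 9.7619


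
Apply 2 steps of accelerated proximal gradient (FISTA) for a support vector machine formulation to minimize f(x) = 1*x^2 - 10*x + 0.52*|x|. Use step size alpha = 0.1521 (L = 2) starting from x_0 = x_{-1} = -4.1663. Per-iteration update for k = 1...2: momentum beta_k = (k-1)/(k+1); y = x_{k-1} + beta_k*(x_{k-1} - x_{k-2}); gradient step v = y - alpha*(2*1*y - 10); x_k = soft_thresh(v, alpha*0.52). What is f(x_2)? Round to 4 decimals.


FISTA on f(x) = 1*x^2 - 10*x + 0.52*|x|
L = 2, alpha = 0.1521
Iteration 1: beta = 0.0, y = -4.1663 + 0.0*(-4.1663 + 4.1663) = -4.1663
  grad(y) = -18.3326, v = y - alpha*grad = -1.3779
  prox(v) = soft_thresh(-1.3779, 0.0791) = -1.2988
Iteration 2: beta = 0.3333, y = -1.2988 + 0.3333*(-1.2988 + 4.1663) = -0.343
  grad(y) = -10.686, v = y - alpha*grad = 1.2823
  prox(v) = soft_thresh(1.2823, 0.0791) = 1.2033
f(x_2) = 1*1.2033^2 - 10*1.2033 + 0.52*|1.2033| = -9.959


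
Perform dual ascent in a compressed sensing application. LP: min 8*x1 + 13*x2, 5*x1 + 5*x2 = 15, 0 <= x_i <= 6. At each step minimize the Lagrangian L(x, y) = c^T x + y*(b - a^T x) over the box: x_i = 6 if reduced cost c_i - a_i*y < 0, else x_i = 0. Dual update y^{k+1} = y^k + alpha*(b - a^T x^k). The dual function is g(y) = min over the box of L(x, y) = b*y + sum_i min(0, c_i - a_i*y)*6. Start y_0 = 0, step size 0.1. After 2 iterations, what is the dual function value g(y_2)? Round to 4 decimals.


Dual ascent for LP: min 8*x1 + 13*x2, 5*x1 + 5*x2 = 15, 0 <= x_i <= 6
Step 1: y^k = 0.0, reduced costs: (8.0, 13.0)
  x^k = (0.0, 0.0), subgradient = b - a^T x = 15.0
  y^{k+1} = 0.0 + 0.1*15.0 = 1.5
Step 2: y^k = 1.5, reduced costs: (0.5, 5.5)
  x^k = (0.0, 0.0), subgradient = b - a^T x = 15.0
  y^{k+1} = 1.5 + 0.1*15.0 = 3.0
Dual objective at y_2 = 3.0: reduced costs (-7.0, -2.0), box minimizer x = (6.0, 6.0)
g(y_2) = b*y + (c1 - a1*y)*x1 + (c2 - a2*y)*x2 = 15*3.0 + (-7.0)*6.0 + (-2.0)*6.0 = 45.0 - 42.0 - 12.0 = -9.0


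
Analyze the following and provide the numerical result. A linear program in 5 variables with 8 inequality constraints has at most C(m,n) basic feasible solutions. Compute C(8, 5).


Each vertex corresponds to some choice of n active constraints out of m, so the number of vertices is at most C(m, n) = m! / (n!(m-n)!).
m = 8, n = 5
Numerator: 8 * 7 * 6 * 5 * 4
Denominator: 5! = 120
C(8, 5) = 56


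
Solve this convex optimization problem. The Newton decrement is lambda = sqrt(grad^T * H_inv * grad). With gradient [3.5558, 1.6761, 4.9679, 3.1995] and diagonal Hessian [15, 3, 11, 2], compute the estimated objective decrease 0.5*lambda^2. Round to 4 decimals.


Step 1: H is diagonal, so H^(-1) * g = [0.2371, 0.5587, 0.4516, 1.5998].
Step 2: g^T H^(-1) g = sum_i g_i^2 / H_ii
  = (3.5558)^2/15 + (1.6761)^2/3 + (4.9679)^2/11 + (3.1995)^2/2
  = 0.8429 + 0.9364 + 2.2436 + 5.1184 = 9.1414
Step 3: Objective decrease = 0.5 * g^T H^(-1) g = 4.5707


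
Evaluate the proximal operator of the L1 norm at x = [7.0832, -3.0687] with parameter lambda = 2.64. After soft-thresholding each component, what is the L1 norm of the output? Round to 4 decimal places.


Soft-thresholding with lambda = 2.64:
prox(7.0832) = sign(7.0832)*max(|7.0832| - 2.64, 0) = 4.4432
prox(-3.0687) = sign(-3.0687)*max(|-3.0687| - 2.64, 0) = -0.4287
prox(x) = [4.4432, -0.4287]
||prox(x)||_1 = 4.4432 + 0.4287 = 4.8719


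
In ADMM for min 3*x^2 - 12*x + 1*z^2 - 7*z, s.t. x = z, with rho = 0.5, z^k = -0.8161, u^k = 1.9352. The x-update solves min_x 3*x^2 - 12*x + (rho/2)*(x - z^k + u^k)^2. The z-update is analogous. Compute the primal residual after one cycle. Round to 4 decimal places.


ADMM iteration with rho = 0.5, z^k = -0.8161, u^k = 1.9352
Step 1: x-update.
Minimize 3*x^2 - 12*x + (0.5/2)*(x + 0.8161 + 1.9352)^2
FOC: (2*3 + 0.5)*x = 12 + 0.5*(-0.8161 - 1.9352)
x^{k+1} = 1.6345
Step 2: z-update.
Minimize 1*z^2 - 7*z + (0.5/2)*(1.6345 - z + 1.9352)^2
FOC: (2*1 + 0.5)*z = 7 + 0.5*(1.6345 + 1.9352)
z^{k+1} = 3.5139
Step 3: u-update.
u^{k+1} = 1.9352 + 1.6345 - 3.5139 = 0.0558
Step 4: Primal residual = |1.6345 - 3.5139| = 1.8794


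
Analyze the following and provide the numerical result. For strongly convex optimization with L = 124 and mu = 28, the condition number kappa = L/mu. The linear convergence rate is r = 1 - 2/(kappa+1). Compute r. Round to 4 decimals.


Step 1: Compute the condition number.
kappa = L/mu = 124/28 = 4.4286
Step 2: Compute the convergence rate.
r = 1 - 2/(kappa + 1) = 1 - 2*mu/(L + mu) = (L - mu)/(L + mu) = 96/152 = 0.6316


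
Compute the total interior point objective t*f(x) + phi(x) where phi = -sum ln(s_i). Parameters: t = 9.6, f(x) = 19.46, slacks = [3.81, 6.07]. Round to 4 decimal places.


Step 1: Compute log-barrier.
ln values: [1.3376, 1.8034]
phi = -(1.3376 + 1.8034) = -3.141
Step 2: Compute augmented objective.
t*f(x) = 9.6*19.46 = 186.816
Total = 186.816 - 3.141 = 183.675


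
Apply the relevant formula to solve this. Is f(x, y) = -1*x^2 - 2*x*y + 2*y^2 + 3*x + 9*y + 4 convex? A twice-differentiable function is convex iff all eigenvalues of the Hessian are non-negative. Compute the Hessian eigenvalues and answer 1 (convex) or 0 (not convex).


The Hessian of f(x,y) = -1*x^2 - 2*x*y + 2*y^2 + 3*x + 9*y + 4 is:
H = [[-2, -2], [-2, 4]]
Trace = -2 + 4 = 2
Determinant = -2*4 - (-2)^2 = -12
Discriminant = (2)^2 - 4*-12 = 52.0
Eigenvalues: lambda_1 = -2.6056, lambda_2 = 4.6056
The function is not convex.

0


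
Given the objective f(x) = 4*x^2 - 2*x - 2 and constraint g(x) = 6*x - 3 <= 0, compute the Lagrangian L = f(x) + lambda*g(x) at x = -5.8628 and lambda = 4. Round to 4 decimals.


Step 1: Evaluate f(x).
f(-5.8628) = 4*(-5.8628)^2 - 2*(-5.8628) - 2 = 147.2153
Step 2: Evaluate g(x).
g(-5.8628) = 6*-5.8628 - 3 = -38.1768
Step 3: Compute Lagrangian.
L = 147.2153 + 4*-38.1768 = -5.4919


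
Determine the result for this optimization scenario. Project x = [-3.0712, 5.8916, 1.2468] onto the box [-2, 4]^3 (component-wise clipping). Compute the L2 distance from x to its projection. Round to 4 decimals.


Project each component onto [-2, 4].
clip(-3.0712) = -2.0, clip(5.8916) = 4.0, clip(1.2468) = 1.2468
Projection = [-2.0, 4.0, 1.2468]
Squared diffs: [1.1475, 3.5782, 0.0]
Distance = sqrt(4.7257) = 2.1738


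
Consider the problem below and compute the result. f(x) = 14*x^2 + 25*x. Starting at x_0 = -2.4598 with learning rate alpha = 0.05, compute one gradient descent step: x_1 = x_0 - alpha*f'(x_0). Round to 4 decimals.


We compute the gradient at x_0 and apply the update.
f'(x) = 28*x + 25
f'(-2.4598) = 28*-2.4598 + 25 = -43.8744
x_1 = -2.4598 - 0.05*-43.8744 = -0.2661


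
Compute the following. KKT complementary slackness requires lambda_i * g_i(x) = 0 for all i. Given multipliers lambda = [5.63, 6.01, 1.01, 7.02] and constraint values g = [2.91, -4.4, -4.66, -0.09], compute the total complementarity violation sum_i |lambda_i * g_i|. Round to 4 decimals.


KKT complementary slackness check:
lambda_1 * g_1 = 5.63 * 2.91 = 16.3833
lambda_2 * g_2 = 6.01 * -4.4 = -26.444
lambda_3 * g_3 = 1.01 * -4.66 = -4.7066
lambda_4 * g_4 = 7.02 * -0.09 = -0.6318
Total violation = 16.3833 + 26.444 + 4.7066 + 0.6318 = 48.1657


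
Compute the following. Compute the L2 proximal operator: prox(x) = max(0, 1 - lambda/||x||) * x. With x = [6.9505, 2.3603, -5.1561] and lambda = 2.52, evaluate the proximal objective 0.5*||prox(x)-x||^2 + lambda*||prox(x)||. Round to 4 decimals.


Step 1: Compute ||x||.
||x|| = 8.9703
Step 2: Compute scaling factor.
scale = max(0, 1 - 2.52/8.9703) = 0.7191
Step 3: prox(x) = [4.9979, 1.6972, -3.7076]
||prox(x)|| = 6.4503
Step 4: Proximal objective.
0.5*||prox-x||^2 = 3.1752
lambda*||prox|| = 16.2548
Total = 19.4299


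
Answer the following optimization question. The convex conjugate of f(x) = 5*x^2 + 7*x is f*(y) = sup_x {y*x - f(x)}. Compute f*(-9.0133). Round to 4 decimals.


f*(y) = sup_x {y*x - a*x^2 - b*x} = sup_x {(y-b)*x - a*x^2}
FOC: (y - b) - 2a*x = 0 => x* = (y - b)/(2a)
x* = (-9.0133 - 7)/(2*5) = -1.6013
f*(-9.0133) = (y-b)^2/(4a) = (-9.0133 - 7)^2/(4*5)
= 256.4258/20 = 12.8213


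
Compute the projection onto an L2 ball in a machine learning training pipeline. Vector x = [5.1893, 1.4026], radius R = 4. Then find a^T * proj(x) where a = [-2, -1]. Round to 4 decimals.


Step 1: Compute ||x|| (intermediates to 6 decimals).
||x|| = sqrt(5.1893^2 + 1.4026^2) = 5.375511
Step 2: Project.
Since ||x|| > R, scale = R/||x|| = 4/5.375511 = 0.744115, proj(x) = scale * x
proj(x) = [3.861436, 1.043696]
Step 3: Dot product.
a^T * proj(x) = -2*3.861436 - 1*1.043696 = -8.7666


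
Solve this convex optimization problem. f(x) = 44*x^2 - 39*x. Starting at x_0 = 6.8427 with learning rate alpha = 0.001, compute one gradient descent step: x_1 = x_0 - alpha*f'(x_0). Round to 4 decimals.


We compute the gradient at x_0 and apply the update.
f'(x) = 88*x - 39
f'(6.8427) = 88*6.8427 - 39 = 563.1576
x_1 = 6.8427 - 0.001*563.1576 = 6.2795


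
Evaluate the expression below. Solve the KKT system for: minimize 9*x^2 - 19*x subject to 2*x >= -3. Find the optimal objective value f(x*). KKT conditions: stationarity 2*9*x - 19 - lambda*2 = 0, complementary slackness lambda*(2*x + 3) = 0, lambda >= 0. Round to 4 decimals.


Step 1: Try lambda = 0 (constraint inactive).
Stationarity: 2*9*x - 19 = 0
x* = 19/(2*9) = 19/18 = 1.0556 (rounded; the exact value 19/18 is used below)
Check constraint: 2*1.0556 = 2.1112 >= -3 -- satisfied.
Step 2: Compute optimal value.
f(x*) = 9*(19/18)^2 - 19*(19/18) = -10.0278


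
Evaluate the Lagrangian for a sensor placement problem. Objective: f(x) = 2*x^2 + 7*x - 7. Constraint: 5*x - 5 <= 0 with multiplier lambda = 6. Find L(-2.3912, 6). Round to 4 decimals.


Step 1: Evaluate f(x).
f(-2.3912) = 2*(-2.3912)^2 + 7*(-2.3912) - 7 = -12.3027
Step 2: Evaluate g(x).
g(-2.3912) = 5*-2.3912 - 5 = -16.956
Step 3: Compute Lagrangian.
L = -12.3027 + 6*-16.956 = -114.0387


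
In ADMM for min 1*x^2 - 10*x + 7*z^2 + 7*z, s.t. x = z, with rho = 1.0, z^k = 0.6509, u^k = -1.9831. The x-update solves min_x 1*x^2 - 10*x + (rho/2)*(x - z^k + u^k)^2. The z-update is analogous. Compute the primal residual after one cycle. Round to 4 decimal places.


ADMM iteration with rho = 1.0, z^k = 0.6509, u^k = -1.9831
Step 1: x-update.
Minimize 1*x^2 - 10*x + (1.0/2)*(x - 0.6509 - 1.9831)^2
FOC: (2*1 + 1.0)*x = 10 + 1.0*(0.6509 + 1.9831)
x^{k+1} = 4.2113
Step 2: z-update.
Minimize 7*z^2 + 7*z + (1.0/2)*(4.2113 - z - 1.9831)^2
FOC: (2*7 + 1.0)*z = -7 + 1.0*(4.2113 - 1.9831)
z^{k+1} = -0.3181
Step 3: u-update.
u^{k+1} = -1.9831 + 4.2113 + 0.3181 = 2.5464
Step 4: Primal residual = |4.2113 + 0.3181| = 4.5295


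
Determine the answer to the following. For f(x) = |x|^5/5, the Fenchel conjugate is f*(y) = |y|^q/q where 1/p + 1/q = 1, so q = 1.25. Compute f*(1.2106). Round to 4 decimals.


The conjugate exponent q satisfies 1/p + 1/q = 1.
p = 5, so q = 5/(5 - 1) = 1.25
|y|^q = 1.2106^1.25 = 1.2698
f*(1.2106) = 1.2698 / 1.25 = 1.0159


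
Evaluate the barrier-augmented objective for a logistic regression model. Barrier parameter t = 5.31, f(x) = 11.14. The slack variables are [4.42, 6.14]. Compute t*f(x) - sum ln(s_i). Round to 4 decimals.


Step 1: Compute log-barrier.
ln values: [1.4861, 1.8148]
phi = -(1.4861 + 1.8148) = -3.301
Step 2: Compute augmented objective.
t*f(x) = 5.31*11.14 = 59.1534
Total = 59.1534 - 3.301 = 55.8524


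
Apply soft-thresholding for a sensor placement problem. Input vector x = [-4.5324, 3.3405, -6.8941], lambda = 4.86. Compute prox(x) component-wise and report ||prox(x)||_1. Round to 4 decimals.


Soft-thresholding with lambda = 4.86:
prox(-4.5324) = sign(-4.5324)*max(|-4.5324| - 4.86, 0) = 0.0
prox(3.3405) = sign(3.3405)*max(|3.3405| - 4.86, 0) = 0.0
prox(-6.8941) = sign(-6.8941)*max(|-6.8941| - 4.86, 0) = -2.0341
prox(x) = [0.0, 0.0, -2.0341]
||prox(x)||_1 = 0.0 + 0.0 + 2.0341 = 2.0341


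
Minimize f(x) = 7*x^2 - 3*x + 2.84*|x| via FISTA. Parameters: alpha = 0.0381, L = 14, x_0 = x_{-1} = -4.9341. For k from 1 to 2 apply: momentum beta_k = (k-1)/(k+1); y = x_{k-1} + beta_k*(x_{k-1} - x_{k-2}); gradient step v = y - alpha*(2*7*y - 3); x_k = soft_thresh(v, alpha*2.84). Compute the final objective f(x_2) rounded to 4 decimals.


FISTA on f(x) = 7*x^2 - 3*x + 2.84*|x|
L = 14, alpha = 0.0381
Iteration 1: beta = 0.0, y = -4.9341 + 0.0*(-4.9341 + 4.9341) = -4.9341
  grad(y) = -72.0774, v = y - alpha*grad = -2.188
  prox(v) = soft_thresh(-2.188, 0.1082) = -2.0797
Iteration 2: beta = 0.3333, y = -2.0797 + 0.3333*(-2.0797 + 4.9341) = -1.1283
  grad(y) = -18.7961, v = y - alpha*grad = -0.4122
  prox(v) = soft_thresh(-0.4122, 0.1082) = -0.304
f(x_2) = 7*(-0.304)^2 - 3*(-0.304) + 2.84*|-0.304| = 2.4219


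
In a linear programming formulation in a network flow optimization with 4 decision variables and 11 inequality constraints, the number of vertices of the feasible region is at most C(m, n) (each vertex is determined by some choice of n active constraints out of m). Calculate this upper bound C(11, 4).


Each vertex corresponds to some choice of n active constraints out of m, so the number of vertices is at most C(m, n) = m! / (n!(m-n)!).
m = 11, n = 4
Numerator: 11 * 10 * 9 * 8
Denominator: 4! = 24
C(11, 4) = 330
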